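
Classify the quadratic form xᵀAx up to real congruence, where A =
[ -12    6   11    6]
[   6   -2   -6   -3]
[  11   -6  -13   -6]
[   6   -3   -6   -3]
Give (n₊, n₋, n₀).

Answer: (2, 2, 0)

Derivation:
step 0: pivot -12 → sign −
step 1: pivot 1 → sign +
step 2: pivot -19/6 → sign −
step 3: pivot 3/38 → sign +
signature = (2, 2, 0)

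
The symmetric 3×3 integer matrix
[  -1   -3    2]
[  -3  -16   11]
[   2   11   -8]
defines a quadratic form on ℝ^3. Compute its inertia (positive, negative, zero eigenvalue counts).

Answer: (0, 3, 0)

Derivation:
step 0: pivot -1 → sign −
step 1: pivot -7 → sign −
step 2: pivot -3/7 → sign −
signature = (0, 3, 0)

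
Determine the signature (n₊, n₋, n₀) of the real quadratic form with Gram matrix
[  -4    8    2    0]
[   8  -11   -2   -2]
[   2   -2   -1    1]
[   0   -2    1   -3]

Answer: (2, 2, 0)

Derivation:
step 0: pivot -4 → sign −
step 1: pivot 5 → sign +
step 2: pivot -4/5 → sign −
step 3: pivot 1/4 → sign +
signature = (2, 2, 0)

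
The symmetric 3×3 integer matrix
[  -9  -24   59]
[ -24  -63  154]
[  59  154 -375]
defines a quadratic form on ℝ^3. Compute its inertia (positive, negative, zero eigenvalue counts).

Answer: (2, 1, 0)

Derivation:
step 0: pivot -9 → sign −
step 1: pivot 1 → sign +
step 2: pivot 2/3 → sign +
signature = (2, 1, 0)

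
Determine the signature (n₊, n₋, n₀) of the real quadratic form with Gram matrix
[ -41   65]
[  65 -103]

Answer: (1, 1, 0)

Derivation:
step 0: pivot -41 → sign −
step 1: pivot 2/41 → sign +
signature = (1, 1, 0)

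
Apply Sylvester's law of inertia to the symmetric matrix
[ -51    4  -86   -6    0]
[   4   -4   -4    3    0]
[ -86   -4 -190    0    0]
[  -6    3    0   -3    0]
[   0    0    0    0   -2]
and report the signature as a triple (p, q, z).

step 0: pivot -51 → sign −
step 1: pivot -188/51 → sign −
step 2: pivot -642/47 → sign −
step 3: pivot -3/428 → sign −
step 4: pivot -2 → sign −
signature = (0, 5, 0)

Answer: (0, 5, 0)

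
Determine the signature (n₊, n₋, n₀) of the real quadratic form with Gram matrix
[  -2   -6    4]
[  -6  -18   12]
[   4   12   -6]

Answer: (1, 1, 1)

Derivation:
step 0: pivot -2 → sign −
step 1: pivot 2 → sign +
step 2: row/col 2 already zero → sign 0
signature = (1, 1, 1)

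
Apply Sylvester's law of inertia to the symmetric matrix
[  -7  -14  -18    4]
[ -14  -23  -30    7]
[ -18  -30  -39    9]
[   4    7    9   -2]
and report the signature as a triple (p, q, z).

Answer: (2, 1, 1)

Derivation:
step 0: pivot -7 → sign −
step 1: pivot 5 → sign +
step 2: pivot 3/35 → sign +
step 3: row/col 3 already zero → sign 0
signature = (2, 1, 1)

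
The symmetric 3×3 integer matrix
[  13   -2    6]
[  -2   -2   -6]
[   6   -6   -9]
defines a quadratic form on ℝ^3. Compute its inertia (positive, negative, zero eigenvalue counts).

Answer: (1, 2, 0)

Derivation:
step 0: pivot 13 → sign +
step 1: pivot -30/13 → sign −
step 2: pivot -3/5 → sign −
signature = (1, 2, 0)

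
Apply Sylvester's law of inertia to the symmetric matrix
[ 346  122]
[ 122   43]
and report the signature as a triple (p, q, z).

Answer: (1, 1, 0)

Derivation:
step 0: pivot 346 → sign +
step 1: pivot -3/173 → sign −
signature = (1, 1, 0)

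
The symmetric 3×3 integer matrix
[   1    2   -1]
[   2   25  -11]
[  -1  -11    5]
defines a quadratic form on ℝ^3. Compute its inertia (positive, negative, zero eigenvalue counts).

step 0: pivot 1 → sign +
step 1: pivot 21 → sign +
step 2: pivot 1/7 → sign +
signature = (3, 0, 0)

Answer: (3, 0, 0)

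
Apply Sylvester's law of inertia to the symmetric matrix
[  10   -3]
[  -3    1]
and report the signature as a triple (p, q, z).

Answer: (2, 0, 0)

Derivation:
step 0: pivot 10 → sign +
step 1: pivot 1/10 → sign +
signature = (2, 0, 0)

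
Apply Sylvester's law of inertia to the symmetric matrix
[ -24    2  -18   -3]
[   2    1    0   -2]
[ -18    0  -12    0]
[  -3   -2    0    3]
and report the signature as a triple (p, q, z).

Answer: (1, 2, 1)

Derivation:
step 0: pivot -24 → sign −
step 1: pivot 7/6 → sign +
step 2: pivot -3/7 → sign −
step 3: row/col 3 already zero → sign 0
signature = (1, 2, 1)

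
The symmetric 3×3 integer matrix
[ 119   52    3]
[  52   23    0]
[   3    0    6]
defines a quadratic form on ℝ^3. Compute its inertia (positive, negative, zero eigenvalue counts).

step 0: pivot 119 → sign +
step 1: pivot 33/119 → sign +
step 2: pivot -3/11 → sign −
signature = (2, 1, 0)

Answer: (2, 1, 0)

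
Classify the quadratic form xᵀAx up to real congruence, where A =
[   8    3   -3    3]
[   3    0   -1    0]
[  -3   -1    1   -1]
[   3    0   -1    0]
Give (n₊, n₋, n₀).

Answer: (1, 2, 1)

Derivation:
step 0: pivot 8 → sign +
step 1: pivot -9/8 → sign −
step 2: pivot -1/9 → sign −
step 3: row/col 3 already zero → sign 0
signature = (1, 2, 1)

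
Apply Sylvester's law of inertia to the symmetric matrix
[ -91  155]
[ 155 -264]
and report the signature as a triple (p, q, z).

step 0: pivot -91 → sign −
step 1: pivot 1/91 → sign +
signature = (1, 1, 0)

Answer: (1, 1, 0)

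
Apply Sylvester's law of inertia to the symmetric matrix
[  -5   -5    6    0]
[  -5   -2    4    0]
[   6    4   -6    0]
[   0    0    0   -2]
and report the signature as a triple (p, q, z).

Answer: (1, 3, 0)

Derivation:
step 0: pivot -5 → sign −
step 1: pivot 3 → sign +
step 2: pivot -2/15 → sign −
step 3: pivot -2 → sign −
signature = (1, 3, 0)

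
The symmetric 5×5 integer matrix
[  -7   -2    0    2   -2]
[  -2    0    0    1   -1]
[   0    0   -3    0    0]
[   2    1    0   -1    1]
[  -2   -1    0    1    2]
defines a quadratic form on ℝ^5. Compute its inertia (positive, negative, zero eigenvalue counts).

step 0: pivot -7 → sign −
step 1: pivot 4/7 → sign +
step 2: pivot -3 → sign −
step 3: pivot -3/4 → sign −
step 4: pivot 3 → sign +
signature = (2, 3, 0)

Answer: (2, 3, 0)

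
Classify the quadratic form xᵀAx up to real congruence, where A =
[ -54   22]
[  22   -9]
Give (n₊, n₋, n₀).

step 0: pivot -54 → sign −
step 1: pivot -1/27 → sign −
signature = (0, 2, 0)

Answer: (0, 2, 0)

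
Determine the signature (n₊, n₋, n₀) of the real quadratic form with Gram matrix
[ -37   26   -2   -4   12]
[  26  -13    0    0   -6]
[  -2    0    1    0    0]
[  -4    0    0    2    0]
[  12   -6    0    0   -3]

Answer: (3, 2, 0)

Derivation:
step 0: pivot -37 → sign −
step 1: pivot 195/37 → sign +
step 2: pivot 11/15 → sign +
step 3: pivot 6/11 → sign +
step 4: pivot -3/13 → sign −
signature = (3, 2, 0)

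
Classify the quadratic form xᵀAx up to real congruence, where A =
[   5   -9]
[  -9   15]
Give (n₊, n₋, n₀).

step 0: pivot 5 → sign +
step 1: pivot -6/5 → sign −
signature = (1, 1, 0)

Answer: (1, 1, 0)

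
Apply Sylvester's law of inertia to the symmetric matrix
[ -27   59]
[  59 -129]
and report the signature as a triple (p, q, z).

Answer: (0, 2, 0)

Derivation:
step 0: pivot -27 → sign −
step 1: pivot -2/27 → sign −
signature = (0, 2, 0)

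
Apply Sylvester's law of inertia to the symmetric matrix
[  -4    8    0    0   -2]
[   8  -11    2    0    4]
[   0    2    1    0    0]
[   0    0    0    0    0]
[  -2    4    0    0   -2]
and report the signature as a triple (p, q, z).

Answer: (2, 2, 1)

Derivation:
step 0: pivot -4 → sign −
step 1: pivot 5 → sign +
step 2: pivot 1/5 → sign +
step 3: pivot -1 → sign −
step 4: row/col 4 already zero → sign 0
signature = (2, 2, 1)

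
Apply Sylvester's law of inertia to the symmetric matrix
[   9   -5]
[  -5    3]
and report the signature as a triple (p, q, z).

Answer: (2, 0, 0)

Derivation:
step 0: pivot 9 → sign +
step 1: pivot 2/9 → sign +
signature = (2, 0, 0)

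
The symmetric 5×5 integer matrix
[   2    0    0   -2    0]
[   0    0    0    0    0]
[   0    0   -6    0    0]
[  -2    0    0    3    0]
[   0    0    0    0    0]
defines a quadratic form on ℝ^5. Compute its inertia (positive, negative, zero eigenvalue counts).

step 0: pivot 2 → sign +
step 1: pivot -6 → sign −
step 2: pivot 1 → sign +
step 3: row/col 3 already zero → sign 0
step 4: row/col 4 already zero → sign 0
signature = (2, 1, 2)

Answer: (2, 1, 2)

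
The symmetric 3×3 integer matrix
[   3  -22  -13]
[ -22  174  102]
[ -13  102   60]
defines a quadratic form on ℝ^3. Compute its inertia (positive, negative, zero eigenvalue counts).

Answer: (3, 0, 0)

Derivation:
step 0: pivot 3 → sign +
step 1: pivot 38/3 → sign +
step 2: pivot 3/19 → sign +
signature = (3, 0, 0)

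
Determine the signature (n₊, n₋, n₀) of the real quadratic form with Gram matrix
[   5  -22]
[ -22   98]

Answer: (2, 0, 0)

Derivation:
step 0: pivot 5 → sign +
step 1: pivot 6/5 → sign +
signature = (2, 0, 0)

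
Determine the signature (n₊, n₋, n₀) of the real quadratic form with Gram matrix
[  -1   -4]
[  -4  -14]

step 0: pivot -1 → sign −
step 1: pivot 2 → sign +
signature = (1, 1, 0)

Answer: (1, 1, 0)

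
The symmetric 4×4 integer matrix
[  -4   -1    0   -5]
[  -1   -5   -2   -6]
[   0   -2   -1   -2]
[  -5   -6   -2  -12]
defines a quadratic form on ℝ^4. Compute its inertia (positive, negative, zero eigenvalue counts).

Answer: (0, 4, 0)

Derivation:
step 0: pivot -4 → sign −
step 1: pivot -19/4 → sign −
step 2: pivot -3/19 → sign −
step 3: pivot -1 → sign −
signature = (0, 4, 0)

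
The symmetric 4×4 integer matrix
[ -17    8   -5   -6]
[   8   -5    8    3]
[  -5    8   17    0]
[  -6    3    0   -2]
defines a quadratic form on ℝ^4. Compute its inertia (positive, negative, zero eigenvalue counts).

step 0: pivot -17 → sign −
step 1: pivot -21/17 → sign −
step 2: pivot 310/7 → sign +
step 3: pivot -1/155 → sign −
signature = (1, 3, 0)

Answer: (1, 3, 0)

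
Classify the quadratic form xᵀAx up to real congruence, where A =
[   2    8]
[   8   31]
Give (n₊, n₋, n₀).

step 0: pivot 2 → sign +
step 1: pivot -1 → sign −
signature = (1, 1, 0)

Answer: (1, 1, 0)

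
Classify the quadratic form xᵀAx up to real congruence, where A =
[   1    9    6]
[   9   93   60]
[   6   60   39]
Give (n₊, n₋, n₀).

Answer: (2, 0, 1)

Derivation:
step 0: pivot 1 → sign +
step 1: pivot 12 → sign +
step 2: row/col 2 already zero → sign 0
signature = (2, 0, 1)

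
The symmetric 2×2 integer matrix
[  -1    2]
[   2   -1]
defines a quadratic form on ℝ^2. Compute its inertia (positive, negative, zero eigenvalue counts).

step 0: pivot -1 → sign −
step 1: pivot 3 → sign +
signature = (1, 1, 0)

Answer: (1, 1, 0)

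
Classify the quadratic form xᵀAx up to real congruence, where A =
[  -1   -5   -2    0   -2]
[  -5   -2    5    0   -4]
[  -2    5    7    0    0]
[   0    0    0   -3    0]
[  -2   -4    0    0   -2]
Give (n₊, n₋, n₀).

Answer: (3, 2, 0)

Derivation:
step 0: pivot -1 → sign −
step 1: pivot 23 → sign +
step 2: pivot 28/23 → sign +
step 3: pivot -3 → sign −
step 4: pivot 3/7 → sign +
signature = (3, 2, 0)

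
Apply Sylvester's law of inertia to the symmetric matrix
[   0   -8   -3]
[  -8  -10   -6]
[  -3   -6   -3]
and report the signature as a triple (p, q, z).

Answer: (2, 1, 0)

Derivation:
step 0: pivot -10 → sign −
step 1: pivot 32/5 → sign +
step 2: pivot 3/32 → sign +
signature = (2, 1, 0)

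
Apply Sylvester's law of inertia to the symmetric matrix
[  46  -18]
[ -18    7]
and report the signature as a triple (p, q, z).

step 0: pivot 46 → sign +
step 1: pivot -1/23 → sign −
signature = (1, 1, 0)

Answer: (1, 1, 0)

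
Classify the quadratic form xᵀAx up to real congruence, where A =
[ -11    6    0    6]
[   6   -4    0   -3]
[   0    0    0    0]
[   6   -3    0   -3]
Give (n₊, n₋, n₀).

Answer: (1, 2, 1)

Derivation:
step 0: pivot -11 → sign −
step 1: pivot -8/11 → sign −
step 2: pivot 3/8 → sign +
step 3: row/col 3 already zero → sign 0
signature = (1, 2, 1)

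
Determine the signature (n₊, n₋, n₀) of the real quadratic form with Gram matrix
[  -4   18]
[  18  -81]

Answer: (0, 1, 1)

Derivation:
step 0: pivot -4 → sign −
step 1: row/col 1 already zero → sign 0
signature = (0, 1, 1)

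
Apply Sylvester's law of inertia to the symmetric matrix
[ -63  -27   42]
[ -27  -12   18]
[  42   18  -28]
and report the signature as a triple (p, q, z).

Answer: (0, 2, 1)

Derivation:
step 0: pivot -63 → sign −
step 1: pivot -3/7 → sign −
step 2: row/col 2 already zero → sign 0
signature = (0, 2, 1)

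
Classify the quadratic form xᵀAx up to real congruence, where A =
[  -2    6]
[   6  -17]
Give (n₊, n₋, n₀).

step 0: pivot -2 → sign −
step 1: pivot 1 → sign +
signature = (1, 1, 0)

Answer: (1, 1, 0)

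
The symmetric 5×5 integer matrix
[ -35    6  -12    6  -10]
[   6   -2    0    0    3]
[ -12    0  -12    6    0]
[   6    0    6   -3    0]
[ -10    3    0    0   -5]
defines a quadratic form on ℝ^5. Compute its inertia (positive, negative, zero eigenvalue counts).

step 0: pivot -35 → sign −
step 1: pivot -34/35 → sign −
step 2: pivot -60/17 → sign −
step 3: pivot -3/10 → sign −
step 4: row/col 4 already zero → sign 0
signature = (0, 4, 1)

Answer: (0, 4, 1)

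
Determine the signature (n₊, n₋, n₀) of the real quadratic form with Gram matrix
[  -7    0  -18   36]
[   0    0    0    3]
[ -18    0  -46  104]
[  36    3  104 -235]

step 0: pivot -7 → sign −
step 1: pivot 2/7 → sign +
step 2: pivot -507 → sign −
step 3: pivot 3/169 → sign +
signature = (2, 2, 0)

Answer: (2, 2, 0)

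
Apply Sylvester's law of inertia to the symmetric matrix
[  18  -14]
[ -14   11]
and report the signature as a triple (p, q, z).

step 0: pivot 18 → sign +
step 1: pivot 1/9 → sign +
signature = (2, 0, 0)

Answer: (2, 0, 0)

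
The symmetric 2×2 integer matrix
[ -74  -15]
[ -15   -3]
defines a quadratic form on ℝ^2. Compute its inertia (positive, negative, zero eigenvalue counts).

Answer: (1, 1, 0)

Derivation:
step 0: pivot -74 → sign −
step 1: pivot 3/74 → sign +
signature = (1, 1, 0)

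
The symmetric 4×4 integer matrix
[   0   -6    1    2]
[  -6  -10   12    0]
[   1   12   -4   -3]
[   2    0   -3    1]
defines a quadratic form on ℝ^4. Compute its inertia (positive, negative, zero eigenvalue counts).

Answer: (2, 2, 0)

Derivation:
step 0: pivot -10 → sign −
step 1: pivot 18/5 → sign +
step 2: pivot -5/18 → sign −
step 3: pivot 3/5 → sign +
signature = (2, 2, 0)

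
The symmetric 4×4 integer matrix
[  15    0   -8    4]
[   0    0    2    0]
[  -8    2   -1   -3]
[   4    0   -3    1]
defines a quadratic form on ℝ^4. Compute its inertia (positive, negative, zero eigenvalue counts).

step 0: pivot 15 → sign +
step 1: pivot -79/15 → sign −
step 2: pivot 60/79 → sign +
step 3: pivot -1/15 → sign −
signature = (2, 2, 0)

Answer: (2, 2, 0)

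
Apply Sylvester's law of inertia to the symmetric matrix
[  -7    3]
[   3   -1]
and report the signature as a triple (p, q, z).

step 0: pivot -7 → sign −
step 1: pivot 2/7 → sign +
signature = (1, 1, 0)

Answer: (1, 1, 0)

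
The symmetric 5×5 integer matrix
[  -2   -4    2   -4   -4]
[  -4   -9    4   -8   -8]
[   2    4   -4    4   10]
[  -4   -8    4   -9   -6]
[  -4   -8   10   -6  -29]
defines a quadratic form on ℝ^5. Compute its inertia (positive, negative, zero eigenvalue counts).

step 0: pivot -2 → sign −
step 1: pivot -1 → sign −
step 2: pivot -2 → sign −
step 3: pivot -1 → sign −
step 4: pivot 1 → sign +
signature = (1, 4, 0)

Answer: (1, 4, 0)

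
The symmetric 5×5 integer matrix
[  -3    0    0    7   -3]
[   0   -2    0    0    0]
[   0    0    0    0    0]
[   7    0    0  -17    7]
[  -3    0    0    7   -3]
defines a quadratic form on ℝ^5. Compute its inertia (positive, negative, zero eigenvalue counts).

step 0: pivot -3 → sign −
step 1: pivot -2 → sign −
step 2: pivot -2/3 → sign −
step 3: row/col 3 already zero → sign 0
step 4: row/col 4 already zero → sign 0
signature = (0, 3, 2)

Answer: (0, 3, 2)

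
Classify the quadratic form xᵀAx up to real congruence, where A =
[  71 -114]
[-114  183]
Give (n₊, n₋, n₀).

Answer: (1, 1, 0)

Derivation:
step 0: pivot 71 → sign +
step 1: pivot -3/71 → sign −
signature = (1, 1, 0)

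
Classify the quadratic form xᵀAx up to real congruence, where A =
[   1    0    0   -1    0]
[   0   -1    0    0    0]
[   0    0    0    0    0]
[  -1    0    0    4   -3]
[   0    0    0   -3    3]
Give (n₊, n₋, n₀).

step 0: pivot 1 → sign +
step 1: pivot -1 → sign −
step 2: pivot 3 → sign +
step 3: row/col 3 already zero → sign 0
step 4: row/col 4 already zero → sign 0
signature = (2, 1, 2)

Answer: (2, 1, 2)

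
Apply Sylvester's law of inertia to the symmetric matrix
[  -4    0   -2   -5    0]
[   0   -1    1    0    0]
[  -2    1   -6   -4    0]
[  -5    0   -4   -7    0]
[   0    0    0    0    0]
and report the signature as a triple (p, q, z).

Answer: (0, 4, 1)

Derivation:
step 0: pivot -4 → sign −
step 1: pivot -1 → sign −
step 2: pivot -4 → sign −
step 3: pivot -3/16 → sign −
step 4: row/col 4 already zero → sign 0
signature = (0, 4, 1)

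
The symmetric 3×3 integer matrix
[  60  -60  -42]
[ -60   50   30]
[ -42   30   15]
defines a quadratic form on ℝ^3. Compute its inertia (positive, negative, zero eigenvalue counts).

step 0: pivot 60 → sign +
step 1: pivot -10 → sign −
step 2: row/col 2 already zero → sign 0
signature = (1, 1, 1)

Answer: (1, 1, 1)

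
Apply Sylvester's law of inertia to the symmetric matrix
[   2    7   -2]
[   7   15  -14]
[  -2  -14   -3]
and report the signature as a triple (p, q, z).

Answer: (2, 1, 0)

Derivation:
step 0: pivot 2 → sign +
step 1: pivot -19/2 → sign −
step 2: pivot 3/19 → sign +
signature = (2, 1, 0)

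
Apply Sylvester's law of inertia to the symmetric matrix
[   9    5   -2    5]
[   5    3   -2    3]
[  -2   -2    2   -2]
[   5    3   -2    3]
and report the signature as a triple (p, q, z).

step 0: pivot 9 → sign +
step 1: pivot 2/9 → sign +
step 2: pivot -2 → sign −
step 3: row/col 3 already zero → sign 0
signature = (2, 1, 1)

Answer: (2, 1, 1)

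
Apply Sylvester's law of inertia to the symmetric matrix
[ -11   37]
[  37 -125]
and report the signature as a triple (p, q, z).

Answer: (0, 2, 0)

Derivation:
step 0: pivot -11 → sign −
step 1: pivot -6/11 → sign −
signature = (0, 2, 0)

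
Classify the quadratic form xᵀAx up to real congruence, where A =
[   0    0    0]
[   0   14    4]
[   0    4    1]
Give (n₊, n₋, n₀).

step 0: pivot 14 → sign +
step 1: pivot -1/7 → sign −
step 2: row/col 2 already zero → sign 0
signature = (1, 1, 1)

Answer: (1, 1, 1)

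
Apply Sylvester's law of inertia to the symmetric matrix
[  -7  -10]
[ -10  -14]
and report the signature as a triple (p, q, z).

Answer: (1, 1, 0)

Derivation:
step 0: pivot -7 → sign −
step 1: pivot 2/7 → sign +
signature = (1, 1, 0)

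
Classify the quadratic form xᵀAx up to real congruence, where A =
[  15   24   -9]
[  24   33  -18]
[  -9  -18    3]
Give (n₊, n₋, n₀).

step 0: pivot 15 → sign +
step 1: pivot -27/5 → sign −
step 2: row/col 2 already zero → sign 0
signature = (1, 1, 1)

Answer: (1, 1, 1)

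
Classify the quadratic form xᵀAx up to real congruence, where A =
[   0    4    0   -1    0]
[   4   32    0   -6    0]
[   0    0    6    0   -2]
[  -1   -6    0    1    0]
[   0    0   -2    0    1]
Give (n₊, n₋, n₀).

step 0: pivot 32 → sign +
step 1: pivot -1/2 → sign −
step 2: pivot 6 → sign +
step 3: pivot 1/3 → sign +
step 4: row/col 4 already zero → sign 0
signature = (3, 1, 1)

Answer: (3, 1, 1)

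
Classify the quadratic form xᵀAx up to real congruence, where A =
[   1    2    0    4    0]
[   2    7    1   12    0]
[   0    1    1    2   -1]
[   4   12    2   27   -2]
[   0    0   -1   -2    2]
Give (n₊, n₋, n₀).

step 0: pivot 1 → sign +
step 1: pivot 3 → sign +
step 2: pivot 2/3 → sign +
step 3: pivot 5 → sign +
step 4: pivot 3/10 → sign +
signature = (5, 0, 0)

Answer: (5, 0, 0)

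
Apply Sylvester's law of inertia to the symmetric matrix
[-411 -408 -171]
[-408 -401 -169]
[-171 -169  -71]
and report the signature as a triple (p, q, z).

Answer: (2, 1, 0)

Derivation:
step 0: pivot -411 → sign −
step 1: pivot 551/137 → sign +
step 2: pivot 3/551 → sign +
signature = (2, 1, 0)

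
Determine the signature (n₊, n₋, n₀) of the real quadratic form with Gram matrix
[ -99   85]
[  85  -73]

Answer: (0, 2, 0)

Derivation:
step 0: pivot -99 → sign −
step 1: pivot -2/99 → sign −
signature = (0, 2, 0)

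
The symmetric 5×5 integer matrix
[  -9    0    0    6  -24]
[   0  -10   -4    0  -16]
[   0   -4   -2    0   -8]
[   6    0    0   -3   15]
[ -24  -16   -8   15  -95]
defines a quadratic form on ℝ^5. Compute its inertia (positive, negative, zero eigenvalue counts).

step 0: pivot -9 → sign −
step 1: pivot -10 → sign −
step 2: pivot -2/5 → sign −
step 3: pivot 1 → sign +
step 4: row/col 4 already zero → sign 0
signature = (1, 3, 1)

Answer: (1, 3, 1)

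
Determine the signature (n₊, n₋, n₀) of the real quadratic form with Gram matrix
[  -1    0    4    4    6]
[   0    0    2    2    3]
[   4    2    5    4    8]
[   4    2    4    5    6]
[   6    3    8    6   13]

Answer: (3, 2, 0)

Derivation:
step 0: pivot -1 → sign −
step 1: pivot 21 → sign +
step 2: pivot -4/21 → sign −
step 3: pivot 2 → sign +
step 4: pivot 1/8 → sign +
signature = (3, 2, 0)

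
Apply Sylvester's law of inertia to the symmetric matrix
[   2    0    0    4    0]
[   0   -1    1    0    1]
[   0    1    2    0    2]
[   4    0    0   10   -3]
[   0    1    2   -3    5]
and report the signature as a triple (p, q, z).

step 0: pivot 2 → sign +
step 1: pivot -1 → sign −
step 2: pivot 3 → sign +
step 3: pivot 2 → sign +
step 4: pivot -3/2 → sign −
signature = (3, 2, 0)

Answer: (3, 2, 0)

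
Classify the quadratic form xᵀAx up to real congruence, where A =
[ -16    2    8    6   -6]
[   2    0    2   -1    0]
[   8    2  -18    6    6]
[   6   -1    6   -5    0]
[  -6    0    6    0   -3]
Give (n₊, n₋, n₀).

step 0: pivot -16 → sign −
step 1: pivot 1/4 → sign +
step 2: pivot -50 → sign −
step 3: pivot -3/25 → sign −
step 4: row/col 4 already zero → sign 0
signature = (1, 3, 1)

Answer: (1, 3, 1)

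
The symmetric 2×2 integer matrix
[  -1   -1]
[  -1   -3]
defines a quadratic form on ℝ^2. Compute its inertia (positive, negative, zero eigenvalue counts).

Answer: (0, 2, 0)

Derivation:
step 0: pivot -1 → sign −
step 1: pivot -2 → sign −
signature = (0, 2, 0)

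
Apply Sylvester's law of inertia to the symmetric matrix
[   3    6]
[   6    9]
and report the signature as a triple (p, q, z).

Answer: (1, 1, 0)

Derivation:
step 0: pivot 3 → sign +
step 1: pivot -3 → sign −
signature = (1, 1, 0)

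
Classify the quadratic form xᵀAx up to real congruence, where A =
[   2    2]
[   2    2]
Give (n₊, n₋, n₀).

step 0: pivot 2 → sign +
step 1: row/col 1 already zero → sign 0
signature = (1, 0, 1)

Answer: (1, 0, 1)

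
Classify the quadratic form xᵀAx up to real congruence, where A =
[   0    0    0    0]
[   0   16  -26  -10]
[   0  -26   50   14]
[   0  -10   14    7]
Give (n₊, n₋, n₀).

step 0: pivot 16 → sign +
step 1: pivot 31/4 → sign +
step 2: pivot 3/31 → sign +
step 3: row/col 3 already zero → sign 0
signature = (3, 0, 1)

Answer: (3, 0, 1)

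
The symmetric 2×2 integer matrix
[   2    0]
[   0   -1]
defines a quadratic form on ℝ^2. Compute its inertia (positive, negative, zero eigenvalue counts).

step 0: pivot 2 → sign +
step 1: pivot -1 → sign −
signature = (1, 1, 0)

Answer: (1, 1, 0)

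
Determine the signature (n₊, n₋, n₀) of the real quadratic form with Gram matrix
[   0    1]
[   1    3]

step 0: pivot 3 → sign +
step 1: pivot -1/3 → sign −
signature = (1, 1, 0)

Answer: (1, 1, 0)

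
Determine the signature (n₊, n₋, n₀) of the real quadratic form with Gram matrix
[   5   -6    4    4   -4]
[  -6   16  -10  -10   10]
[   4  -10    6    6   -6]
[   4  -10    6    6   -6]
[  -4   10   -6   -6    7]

Answer: (3, 1, 1)

Derivation:
step 0: pivot 5 → sign +
step 1: pivot 44/5 → sign +
step 2: pivot -3/11 → sign −
step 3: pivot 1 → sign +
step 4: row/col 4 already zero → sign 0
signature = (3, 1, 1)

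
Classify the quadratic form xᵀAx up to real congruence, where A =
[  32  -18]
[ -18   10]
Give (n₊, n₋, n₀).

step 0: pivot 32 → sign +
step 1: pivot -1/8 → sign −
signature = (1, 1, 0)

Answer: (1, 1, 0)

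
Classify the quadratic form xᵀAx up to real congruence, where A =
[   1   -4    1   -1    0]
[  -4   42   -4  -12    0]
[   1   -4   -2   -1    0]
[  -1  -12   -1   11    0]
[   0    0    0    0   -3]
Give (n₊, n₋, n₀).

Answer: (3, 2, 0)

Derivation:
step 0: pivot 1 → sign +
step 1: pivot 26 → sign +
step 2: pivot -3 → sign −
step 3: pivot 2/13 → sign +
step 4: pivot -3 → sign −
signature = (3, 2, 0)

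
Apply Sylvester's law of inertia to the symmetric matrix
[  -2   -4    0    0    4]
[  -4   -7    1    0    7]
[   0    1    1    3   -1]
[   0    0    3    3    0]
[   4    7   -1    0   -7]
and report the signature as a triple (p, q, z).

Answer: (2, 2, 1)

Derivation:
step 0: pivot -2 → sign −
step 1: pivot 1 → sign +
step 2: pivot 3 → sign +
step 3: pivot -3 → sign −
step 4: row/col 4 already zero → sign 0
signature = (2, 2, 1)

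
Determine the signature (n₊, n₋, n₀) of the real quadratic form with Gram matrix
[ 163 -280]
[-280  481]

step 0: pivot 163 → sign +
step 1: pivot 3/163 → sign +
signature = (2, 0, 0)

Answer: (2, 0, 0)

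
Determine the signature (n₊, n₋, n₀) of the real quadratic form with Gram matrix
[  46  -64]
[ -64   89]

Answer: (1, 1, 0)

Derivation:
step 0: pivot 46 → sign +
step 1: pivot -1/23 → sign −
signature = (1, 1, 0)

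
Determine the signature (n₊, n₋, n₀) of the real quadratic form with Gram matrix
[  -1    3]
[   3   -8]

Answer: (1, 1, 0)

Derivation:
step 0: pivot -1 → sign −
step 1: pivot 1 → sign +
signature = (1, 1, 0)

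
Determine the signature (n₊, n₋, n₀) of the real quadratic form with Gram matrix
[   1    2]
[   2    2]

step 0: pivot 1 → sign +
step 1: pivot -2 → sign −
signature = (1, 1, 0)

Answer: (1, 1, 0)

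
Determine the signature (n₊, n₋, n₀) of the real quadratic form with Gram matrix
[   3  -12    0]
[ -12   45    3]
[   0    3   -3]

step 0: pivot 3 → sign +
step 1: pivot -3 → sign −
step 2: row/col 2 already zero → sign 0
signature = (1, 1, 1)

Answer: (1, 1, 1)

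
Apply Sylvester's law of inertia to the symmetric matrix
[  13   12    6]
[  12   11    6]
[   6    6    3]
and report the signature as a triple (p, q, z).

Answer: (2, 1, 0)

Derivation:
step 0: pivot 13 → sign +
step 1: pivot -1/13 → sign −
step 2: pivot 3 → sign +
signature = (2, 1, 0)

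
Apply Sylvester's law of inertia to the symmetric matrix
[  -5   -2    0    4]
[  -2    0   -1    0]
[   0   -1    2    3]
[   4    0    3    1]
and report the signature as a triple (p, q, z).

Answer: (2, 2, 0)

Derivation:
step 0: pivot -5 → sign −
step 1: pivot 4/5 → sign +
step 2: pivot 3/4 → sign +
step 3: pivot -1/3 → sign −
signature = (2, 2, 0)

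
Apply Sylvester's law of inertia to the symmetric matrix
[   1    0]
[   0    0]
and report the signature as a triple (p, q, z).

step 0: pivot 1 → sign +
step 1: row/col 1 already zero → sign 0
signature = (1, 0, 1)

Answer: (1, 0, 1)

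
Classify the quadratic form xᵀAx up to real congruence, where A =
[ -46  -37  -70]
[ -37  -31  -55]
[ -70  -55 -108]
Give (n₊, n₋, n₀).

step 0: pivot -46 → sign −
step 1: pivot -57/46 → sign −
step 2: pivot -2/19 → sign −
signature = (0, 3, 0)

Answer: (0, 3, 0)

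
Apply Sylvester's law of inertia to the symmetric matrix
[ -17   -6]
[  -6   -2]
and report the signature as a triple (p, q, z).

step 0: pivot -17 → sign −
step 1: pivot 2/17 → sign +
signature = (1, 1, 0)

Answer: (1, 1, 0)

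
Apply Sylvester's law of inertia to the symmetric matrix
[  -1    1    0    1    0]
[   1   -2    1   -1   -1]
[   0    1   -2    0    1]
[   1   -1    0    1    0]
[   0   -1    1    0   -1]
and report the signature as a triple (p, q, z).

Answer: (1, 3, 1)

Derivation:
step 0: pivot -1 → sign −
step 1: pivot -1 → sign −
step 2: pivot -1 → sign −
step 3: pivot 2 → sign +
step 4: row/col 4 already zero → sign 0
signature = (1, 3, 1)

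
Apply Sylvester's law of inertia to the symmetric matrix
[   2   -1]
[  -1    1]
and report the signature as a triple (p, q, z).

step 0: pivot 2 → sign +
step 1: pivot 1/2 → sign +
signature = (2, 0, 0)

Answer: (2, 0, 0)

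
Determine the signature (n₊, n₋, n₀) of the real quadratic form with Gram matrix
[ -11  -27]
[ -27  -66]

step 0: pivot -11 → sign −
step 1: pivot 3/11 → sign +
signature = (1, 1, 0)

Answer: (1, 1, 0)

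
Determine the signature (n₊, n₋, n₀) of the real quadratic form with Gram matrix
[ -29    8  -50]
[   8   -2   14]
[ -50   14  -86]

step 0: pivot -29 → sign −
step 1: pivot 6/29 → sign +
step 2: row/col 2 already zero → sign 0
signature = (1, 1, 1)

Answer: (1, 1, 1)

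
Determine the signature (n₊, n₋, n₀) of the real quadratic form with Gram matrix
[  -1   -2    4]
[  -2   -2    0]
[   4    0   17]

Answer: (2, 1, 0)

Derivation:
step 0: pivot -1 → sign −
step 1: pivot 2 → sign +
step 2: pivot 1 → sign +
signature = (2, 1, 0)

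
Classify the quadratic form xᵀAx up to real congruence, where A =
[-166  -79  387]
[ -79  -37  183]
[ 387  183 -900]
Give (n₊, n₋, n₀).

step 0: pivot -166 → sign −
step 1: pivot 99/166 → sign +
step 2: pivot -1/11 → sign −
signature = (1, 2, 0)

Answer: (1, 2, 0)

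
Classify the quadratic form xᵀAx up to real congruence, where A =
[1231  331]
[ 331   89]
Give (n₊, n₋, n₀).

step 0: pivot 1231 → sign +
step 1: pivot -2/1231 → sign −
signature = (1, 1, 0)

Answer: (1, 1, 0)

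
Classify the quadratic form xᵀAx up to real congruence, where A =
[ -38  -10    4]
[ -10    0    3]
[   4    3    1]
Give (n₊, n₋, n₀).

Answer: (1, 2, 0)

Derivation:
step 0: pivot -38 → sign −
step 1: pivot 50/19 → sign +
step 2: pivot -1/50 → sign −
signature = (1, 2, 0)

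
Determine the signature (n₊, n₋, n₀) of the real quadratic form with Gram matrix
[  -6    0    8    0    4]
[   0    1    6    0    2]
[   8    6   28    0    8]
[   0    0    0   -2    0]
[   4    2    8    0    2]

step 0: pivot -6 → sign −
step 1: pivot 1 → sign +
step 2: pivot 8/3 → sign +
step 3: pivot -2 → sign −
step 4: row/col 4 already zero → sign 0
signature = (2, 2, 1)

Answer: (2, 2, 1)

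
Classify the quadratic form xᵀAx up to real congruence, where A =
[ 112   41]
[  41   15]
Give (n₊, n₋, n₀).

Answer: (1, 1, 0)

Derivation:
step 0: pivot 112 → sign +
step 1: pivot -1/112 → sign −
signature = (1, 1, 0)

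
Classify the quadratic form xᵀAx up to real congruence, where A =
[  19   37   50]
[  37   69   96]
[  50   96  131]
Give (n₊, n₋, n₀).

step 0: pivot 19 → sign +
step 1: pivot -58/19 → sign −
step 2: pivot 1/29 → sign +
signature = (2, 1, 0)

Answer: (2, 1, 0)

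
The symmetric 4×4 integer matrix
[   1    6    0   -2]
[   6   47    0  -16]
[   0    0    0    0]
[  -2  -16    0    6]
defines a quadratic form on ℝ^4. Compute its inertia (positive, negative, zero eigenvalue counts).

Answer: (3, 0, 1)

Derivation:
step 0: pivot 1 → sign +
step 1: pivot 11 → sign +
step 2: pivot 6/11 → sign +
step 3: row/col 3 already zero → sign 0
signature = (3, 0, 1)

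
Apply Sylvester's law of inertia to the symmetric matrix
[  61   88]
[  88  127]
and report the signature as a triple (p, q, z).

step 0: pivot 61 → sign +
step 1: pivot 3/61 → sign +
signature = (2, 0, 0)

Answer: (2, 0, 0)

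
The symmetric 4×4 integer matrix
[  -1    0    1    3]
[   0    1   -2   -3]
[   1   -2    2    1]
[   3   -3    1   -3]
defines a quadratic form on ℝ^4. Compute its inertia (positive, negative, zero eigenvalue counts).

step 0: pivot -1 → sign −
step 1: pivot 1 → sign +
step 2: pivot -1 → sign −
step 3: pivot 1 → sign +
signature = (2, 2, 0)

Answer: (2, 2, 0)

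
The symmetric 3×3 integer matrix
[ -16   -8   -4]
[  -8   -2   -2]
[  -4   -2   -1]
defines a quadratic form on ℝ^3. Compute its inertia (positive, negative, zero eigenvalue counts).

step 0: pivot -16 → sign −
step 1: pivot 2 → sign +
step 2: row/col 2 already zero → sign 0
signature = (1, 1, 1)

Answer: (1, 1, 1)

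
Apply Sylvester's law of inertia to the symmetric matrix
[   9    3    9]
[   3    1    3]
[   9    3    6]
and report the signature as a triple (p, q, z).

step 0: pivot 9 → sign +
step 1: pivot -3 → sign −
step 2: row/col 2 already zero → sign 0
signature = (1, 1, 1)

Answer: (1, 1, 1)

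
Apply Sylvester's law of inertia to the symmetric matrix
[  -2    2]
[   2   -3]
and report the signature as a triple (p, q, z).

Answer: (0, 2, 0)

Derivation:
step 0: pivot -2 → sign −
step 1: pivot -1 → sign −
signature = (0, 2, 0)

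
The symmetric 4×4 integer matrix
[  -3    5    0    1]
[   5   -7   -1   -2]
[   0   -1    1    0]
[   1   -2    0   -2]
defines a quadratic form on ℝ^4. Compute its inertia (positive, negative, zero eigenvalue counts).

step 0: pivot -3 → sign −
step 1: pivot 4/3 → sign +
step 2: pivot 1/4 → sign +
step 3: pivot -2 → sign −
signature = (2, 2, 0)

Answer: (2, 2, 0)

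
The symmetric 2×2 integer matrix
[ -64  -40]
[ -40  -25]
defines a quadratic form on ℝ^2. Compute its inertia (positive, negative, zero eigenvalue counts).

step 0: pivot -64 → sign −
step 1: row/col 1 already zero → sign 0
signature = (0, 1, 1)

Answer: (0, 1, 1)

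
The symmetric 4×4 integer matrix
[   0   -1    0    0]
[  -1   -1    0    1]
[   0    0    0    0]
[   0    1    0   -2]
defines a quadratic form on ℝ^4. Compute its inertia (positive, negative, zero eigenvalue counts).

step 0: pivot -1 → sign −
step 1: pivot 1 → sign +
step 2: pivot -2 → sign −
step 3: row/col 3 already zero → sign 0
signature = (1, 2, 1)

Answer: (1, 2, 1)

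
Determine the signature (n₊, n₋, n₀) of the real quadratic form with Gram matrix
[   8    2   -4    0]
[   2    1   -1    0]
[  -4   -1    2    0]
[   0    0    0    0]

Answer: (2, 0, 2)

Derivation:
step 0: pivot 8 → sign +
step 1: pivot 1/2 → sign +
step 2: row/col 2 already zero → sign 0
step 3: row/col 3 already zero → sign 0
signature = (2, 0, 2)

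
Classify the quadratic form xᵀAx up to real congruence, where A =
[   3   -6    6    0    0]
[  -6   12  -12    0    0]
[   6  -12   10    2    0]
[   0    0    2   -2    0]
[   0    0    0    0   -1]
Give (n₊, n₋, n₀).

step 0: pivot 3 → sign +
step 1: pivot -2 → sign −
step 2: pivot -1 → sign −
step 3: row/col 3 already zero → sign 0
step 4: row/col 4 already zero → sign 0
signature = (1, 2, 2)

Answer: (1, 2, 2)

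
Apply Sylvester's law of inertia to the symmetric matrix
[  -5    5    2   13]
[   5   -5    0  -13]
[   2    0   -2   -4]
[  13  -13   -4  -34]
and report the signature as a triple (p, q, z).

Answer: (1, 3, 0)

Derivation:
step 0: pivot -5 → sign −
step 1: pivot -6/5 → sign −
step 2: pivot 10/3 → sign +
step 3: pivot -1/5 → sign −
signature = (1, 3, 0)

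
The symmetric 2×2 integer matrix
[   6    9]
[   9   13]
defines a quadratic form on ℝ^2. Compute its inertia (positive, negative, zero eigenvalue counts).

Answer: (1, 1, 0)

Derivation:
step 0: pivot 6 → sign +
step 1: pivot -1/2 → sign −
signature = (1, 1, 0)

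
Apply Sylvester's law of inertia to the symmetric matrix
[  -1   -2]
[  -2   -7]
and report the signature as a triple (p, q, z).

Answer: (0, 2, 0)

Derivation:
step 0: pivot -1 → sign −
step 1: pivot -3 → sign −
signature = (0, 2, 0)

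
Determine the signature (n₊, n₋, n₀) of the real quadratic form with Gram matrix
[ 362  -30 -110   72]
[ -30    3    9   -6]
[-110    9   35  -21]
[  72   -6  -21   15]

Answer: (4, 0, 0)

Derivation:
step 0: pivot 362 → sign +
step 1: pivot 93/181 → sign +
step 2: pivot 48/31 → sign +
step 3: pivot 3/16 → sign +
signature = (4, 0, 0)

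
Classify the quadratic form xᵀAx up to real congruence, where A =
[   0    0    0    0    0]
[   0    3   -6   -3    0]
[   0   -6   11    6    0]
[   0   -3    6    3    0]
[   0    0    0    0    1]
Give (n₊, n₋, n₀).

Answer: (2, 1, 2)

Derivation:
step 0: pivot 3 → sign +
step 1: pivot -1 → sign −
step 2: pivot 1 → sign +
step 3: row/col 3 already zero → sign 0
step 4: row/col 4 already zero → sign 0
signature = (2, 1, 2)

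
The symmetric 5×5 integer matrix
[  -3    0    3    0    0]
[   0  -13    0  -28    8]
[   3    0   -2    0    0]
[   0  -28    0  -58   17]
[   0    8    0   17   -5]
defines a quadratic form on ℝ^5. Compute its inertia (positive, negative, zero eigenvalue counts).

step 0: pivot -3 → sign −
step 1: pivot -13 → sign −
step 2: pivot 1 → sign +
step 3: pivot 30/13 → sign +
step 4: pivot -1/10 → sign −
signature = (2, 3, 0)

Answer: (2, 3, 0)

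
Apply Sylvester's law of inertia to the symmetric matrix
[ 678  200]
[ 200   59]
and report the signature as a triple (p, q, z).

step 0: pivot 678 → sign +
step 1: pivot 1/339 → sign +
signature = (2, 0, 0)

Answer: (2, 0, 0)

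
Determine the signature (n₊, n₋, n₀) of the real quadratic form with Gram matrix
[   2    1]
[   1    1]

step 0: pivot 2 → sign +
step 1: pivot 1/2 → sign +
signature = (2, 0, 0)

Answer: (2, 0, 0)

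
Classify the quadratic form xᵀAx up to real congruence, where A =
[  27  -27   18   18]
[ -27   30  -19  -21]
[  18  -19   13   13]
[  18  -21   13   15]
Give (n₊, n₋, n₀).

Answer: (3, 0, 1)

Derivation:
step 0: pivot 27 → sign +
step 1: pivot 3 → sign +
step 2: pivot 2/3 → sign +
step 3: row/col 3 already zero → sign 0
signature = (3, 0, 1)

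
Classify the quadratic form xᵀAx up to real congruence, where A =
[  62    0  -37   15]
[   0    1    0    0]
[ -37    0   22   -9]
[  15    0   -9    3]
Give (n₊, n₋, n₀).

Answer: (2, 2, 0)

Derivation:
step 0: pivot 62 → sign +
step 1: pivot 1 → sign +
step 2: pivot -5/62 → sign −
step 3: pivot -3/5 → sign −
signature = (2, 2, 0)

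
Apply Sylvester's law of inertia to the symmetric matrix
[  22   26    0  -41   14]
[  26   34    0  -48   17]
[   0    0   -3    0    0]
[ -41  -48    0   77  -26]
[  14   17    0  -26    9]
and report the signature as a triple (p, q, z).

Answer: (4, 1, 0)

Derivation:
step 0: pivot 22 → sign +
step 1: pivot 36/11 → sign +
step 2: pivot -3 → sign −
step 3: pivot 19/36 → sign +
step 4: pivot 1/38 → sign +
signature = (4, 1, 0)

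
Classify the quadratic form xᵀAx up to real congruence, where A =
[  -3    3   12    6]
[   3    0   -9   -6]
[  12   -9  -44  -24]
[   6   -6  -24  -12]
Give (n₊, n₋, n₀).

Answer: (2, 1, 1)

Derivation:
step 0: pivot -3 → sign −
step 1: pivot 3 → sign +
step 2: pivot 1 → sign +
step 3: row/col 3 already zero → sign 0
signature = (2, 1, 1)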